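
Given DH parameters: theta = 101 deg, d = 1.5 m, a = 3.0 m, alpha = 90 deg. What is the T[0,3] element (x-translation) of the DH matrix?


T[0,3] = a * cos(theta)
= 3.0 * cos(101 deg)
= 3.0 * -0.1908
= -0.5724


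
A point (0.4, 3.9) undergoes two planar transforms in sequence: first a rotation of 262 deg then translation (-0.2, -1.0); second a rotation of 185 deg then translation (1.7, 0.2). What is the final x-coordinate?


After transform 1:
x1 = cos(262)*0.4 - sin(262)*3.9 + -0.2 = 3.6064
y1 = sin(262)*0.4 + cos(262)*3.9 + -1.0 = -1.9389
After transform 2:
x2 = cos(185)*3.6064 - sin(185)*-1.9389 + 1.7
= -2.0616


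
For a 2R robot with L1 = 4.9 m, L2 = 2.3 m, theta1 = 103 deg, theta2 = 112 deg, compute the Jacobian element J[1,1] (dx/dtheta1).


J[1,1] = -L1*sin(t1) - L2*sin(t1+t2)
= -4.9*sin(103) - 2.3*sin(215)
= -3.4552


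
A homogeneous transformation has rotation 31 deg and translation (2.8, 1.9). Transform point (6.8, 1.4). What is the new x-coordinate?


x' = cos(theta)*px - sin(theta)*py + tx
= 0.8572*6.8 - 0.515*1.4 + 2.8
= 7.9077


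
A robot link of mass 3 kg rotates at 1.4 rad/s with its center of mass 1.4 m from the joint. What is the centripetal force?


F = m * omega^2 * r
= 3 * 1.4^2 * 1.4
= 3 * 1.96 * 1.4
= 8.232 N


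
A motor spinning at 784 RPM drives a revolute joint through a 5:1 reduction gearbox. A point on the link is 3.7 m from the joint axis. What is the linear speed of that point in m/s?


omega_motor = 784 * 2*pi/60 = 82.1003 rad/s
omega_joint = omega_motor / 5 = 16.4201 rad/s
v = omega_joint * r = 16.4201 * 3.7
= 60.7542 m/s


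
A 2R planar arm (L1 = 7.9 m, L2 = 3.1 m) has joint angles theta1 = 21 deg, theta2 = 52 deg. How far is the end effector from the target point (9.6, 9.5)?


End effector via forward kinematics:
x = L1*cos(t1) + L2*cos(t1+t2) = 8.2816
y = L1*sin(t1) + L2*sin(t1+t2) = 5.7957
Distance to target:
d = sqrt((9.6 - 8.2816)^2 + (9.5 - 5.7957)^2)
= sqrt(1.7381 + 13.7222)
= 3.932 m


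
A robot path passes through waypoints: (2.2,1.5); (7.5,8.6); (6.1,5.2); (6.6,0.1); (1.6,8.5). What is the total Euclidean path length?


Segment lengths:
  seg1 = sqrt((5.3)^2 + (7.1)^2) = 8.86
  seg2 = sqrt((-1.4)^2 + (-3.4)^2) = 3.677
  seg3 = sqrt((0.5)^2 + (-5.1)^2) = 5.1245
  seg4 = sqrt((-5.0)^2 + (8.4)^2) = 9.7755
Total = 27.4369


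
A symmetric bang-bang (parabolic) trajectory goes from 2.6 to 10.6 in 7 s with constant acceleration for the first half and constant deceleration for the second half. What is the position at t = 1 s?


Symmetric rest-to-rest: each phase covers (pf-p0)/2 in time T/2. 0.5*a*(T/2)^2 = (pf-p0)/2 => a = 4*(pf-p0)/T^2
a = 4*(10.6-2.6)/7^2 = 0.6531
t = 1 is in the acceleration phase (t <= T/2).
p = p0 + 0.5*a*t^2 = 2.6 + 0.5*0.6531*1^2
= 2.9265


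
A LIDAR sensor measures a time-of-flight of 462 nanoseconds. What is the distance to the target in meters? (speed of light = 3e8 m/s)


tof = 462 ns = 4.62e-07 s
dist = c * tof / 2
= 3e8 * 4.62e-07 / 2
= 69.3 m


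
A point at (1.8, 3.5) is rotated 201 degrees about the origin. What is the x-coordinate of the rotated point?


x' = x*cos(theta) - y*sin(theta)
cos(201 deg) = -0.9336, sin(201 deg) = -0.3584
x' = 1.8 * -0.9336 - 3.5 * -0.3584
= -1.6804 - -1.2543
= -0.4262


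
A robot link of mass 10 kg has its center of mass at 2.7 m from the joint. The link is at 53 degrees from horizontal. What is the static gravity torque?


tau = m*g*L*cos(angle)
= 10 * 9.81 * 2.7 * cos(53 deg)
= 10 * 9.81 * 2.7 * 0.6018
= 159.4027 Nm


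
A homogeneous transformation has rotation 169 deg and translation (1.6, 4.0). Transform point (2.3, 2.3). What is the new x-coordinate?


x' = cos(theta)*px - sin(theta)*py + tx
= -0.9816*2.3 - 0.1908*2.3 + 1.6
= -1.0966


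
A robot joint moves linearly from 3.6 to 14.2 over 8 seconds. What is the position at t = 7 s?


s = t/T = 7/8 = 0.875
p(t) = p0 + (pf-p0)*s
= 3.6 + (14.2 - 3.6) * 0.875
= 12.875


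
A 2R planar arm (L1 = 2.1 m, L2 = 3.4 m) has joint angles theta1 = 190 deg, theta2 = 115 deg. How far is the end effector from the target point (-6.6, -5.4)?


End effector via forward kinematics:
x = L1*cos(t1) + L2*cos(t1+t2) = -0.1179
y = L1*sin(t1) + L2*sin(t1+t2) = -3.1498
Distance to target:
d = sqrt((-6.6 - -0.1179)^2 + (-5.4 - -3.1498)^2)
= sqrt(42.0171 + 5.0635)
= 6.8615 m


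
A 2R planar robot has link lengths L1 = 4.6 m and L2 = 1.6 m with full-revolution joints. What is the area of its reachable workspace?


r_max = L1 + L2 = 6.2 m
r_min = |L1 - L2| = 3.0 m
Area = pi*(r_max^2 - r_min^2)
= pi*(38.44 - 9.0)
= pi * 29.44
= 92.4885 m^2


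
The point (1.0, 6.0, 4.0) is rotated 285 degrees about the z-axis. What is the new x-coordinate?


Rotation about z-axis: x' = x*cos(theta) - y*sin(theta)
= 1.0 * 0.2588 - 6.0 * -0.9659
= 6.0544


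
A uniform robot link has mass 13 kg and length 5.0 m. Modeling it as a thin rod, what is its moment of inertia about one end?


I = (1/3) * m * L^2
= (1/3) * 13 * 5.0^2
= 0.333333 * 13 * 25.0
= 108.3333 kg*m^2


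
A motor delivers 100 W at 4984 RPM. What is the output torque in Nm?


omega = 4984 * 2*pi/60 = 521.9233 rad/s
tau = P / omega = 100 / 521.9233
= 0.1916 Nm


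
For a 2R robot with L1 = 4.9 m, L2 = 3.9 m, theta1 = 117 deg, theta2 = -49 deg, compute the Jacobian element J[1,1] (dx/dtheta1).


J[1,1] = -L1*sin(t1) - L2*sin(t1+t2)
= -4.9*sin(117) - 3.9*sin(68)
= -7.9819


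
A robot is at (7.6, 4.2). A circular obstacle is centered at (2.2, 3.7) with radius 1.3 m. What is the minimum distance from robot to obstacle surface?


center_dist = sqrt((7.6-2.2)^2 + (4.2-3.7)^2)
= sqrt(29.16 + 0.25)
= 5.4231
min_dist = center_dist - radius = 5.4231 - 1.3 = 4.1231 m


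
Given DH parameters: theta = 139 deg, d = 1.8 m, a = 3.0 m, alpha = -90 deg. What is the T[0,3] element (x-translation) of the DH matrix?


T[0,3] = a * cos(theta)
= 3.0 * cos(139 deg)
= 3.0 * -0.7547
= -2.2641


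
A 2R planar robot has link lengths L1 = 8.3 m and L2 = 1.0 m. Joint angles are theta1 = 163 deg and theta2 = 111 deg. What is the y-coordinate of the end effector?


Convert angles to radians: theta1 = 2.8449, theta2 = 1.9373
y = L1*sin(theta1) + L2*sin(theta1+theta2)
y = 2.4267 + -0.9976
y = 1.4291


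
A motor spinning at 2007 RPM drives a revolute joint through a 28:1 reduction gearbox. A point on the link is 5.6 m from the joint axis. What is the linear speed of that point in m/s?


omega_motor = 2007 * 2*pi/60 = 210.1725 rad/s
omega_joint = omega_motor / 28 = 7.5062 rad/s
v = omega_joint * r = 7.5062 * 5.6
= 42.0345 m/s


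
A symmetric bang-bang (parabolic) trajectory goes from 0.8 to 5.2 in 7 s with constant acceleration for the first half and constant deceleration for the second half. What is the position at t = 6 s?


Symmetric rest-to-rest: each phase covers (pf-p0)/2 in time T/2. 0.5*a*(T/2)^2 = (pf-p0)/2 => a = 4*(pf-p0)/T^2
a = 4*(5.2-0.8)/7^2 = 0.3592
t = 6 is in the deceleration phase (t > T/2).
p = pf - 0.5*a*(T-t)^2 = 5.2 - 0.5*0.3592*1^2
= 5.0204


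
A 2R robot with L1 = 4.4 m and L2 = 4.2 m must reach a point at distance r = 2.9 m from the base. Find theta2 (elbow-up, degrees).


cos(theta2) = (r^2 - L1^2 - L2^2) / (2*L1*L2)
cos(theta2) = (8.41 - 19.36 - 17.64) / 36.96
cos(theta2) = -0.773539
theta2 = 140.6728 degrees


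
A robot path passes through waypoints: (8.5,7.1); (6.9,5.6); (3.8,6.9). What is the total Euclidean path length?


Segment lengths:
  seg1 = sqrt((-1.6)^2 + (-1.5)^2) = 2.1932
  seg2 = sqrt((-3.1)^2 + (1.3)^2) = 3.3615
Total = 5.5547


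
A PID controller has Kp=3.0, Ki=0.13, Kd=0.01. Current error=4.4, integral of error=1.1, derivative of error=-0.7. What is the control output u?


u = Kp*e + Ki*int(e) + Kd*de/dt
= 3.0*4.4 + 0.13*1.1 + 0.01*(-0.7)
= 13.2 + 0.143 + -0.007
= 13.336


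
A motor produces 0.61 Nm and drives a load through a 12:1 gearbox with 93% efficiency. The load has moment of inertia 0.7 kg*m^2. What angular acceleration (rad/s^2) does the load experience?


tau_out = tau_motor * N * eta
= 0.61 * 12 * 0.93 = 6.8076 Nm
alpha = tau_out / I = 6.8076 / 0.7
= 9.7251 rad/s^2


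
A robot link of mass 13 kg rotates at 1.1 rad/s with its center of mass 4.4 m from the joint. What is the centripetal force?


F = m * omega^2 * r
= 13 * 1.1^2 * 4.4
= 13 * 1.21 * 4.4
= 69.212 N


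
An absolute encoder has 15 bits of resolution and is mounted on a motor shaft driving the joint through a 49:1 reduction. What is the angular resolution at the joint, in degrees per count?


counts = 2^15 = 32768
effective counts at joint = 32768 * 49 = 1605632
resolution = 360 / 1605632
= 2.2421e-04 deg/count


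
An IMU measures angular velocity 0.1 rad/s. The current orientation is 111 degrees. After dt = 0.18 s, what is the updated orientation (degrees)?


delta_theta = w * dt = 0.1 * 0.18 = 0.018 rad
= 1.0313 deg
theta_new = 111 + 1.0313 = 112.0313 deg


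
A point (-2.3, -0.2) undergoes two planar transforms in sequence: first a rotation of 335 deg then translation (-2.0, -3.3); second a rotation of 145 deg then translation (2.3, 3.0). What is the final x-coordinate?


After transform 1:
x1 = cos(335)*-2.3 - sin(335)*-0.2 + -2.0 = -4.169
y1 = sin(335)*-2.3 + cos(335)*-0.2 + -3.3 = -2.5092
After transform 2:
x2 = cos(145)*-4.169 - sin(145)*-2.5092 + 2.3
= 7.1543


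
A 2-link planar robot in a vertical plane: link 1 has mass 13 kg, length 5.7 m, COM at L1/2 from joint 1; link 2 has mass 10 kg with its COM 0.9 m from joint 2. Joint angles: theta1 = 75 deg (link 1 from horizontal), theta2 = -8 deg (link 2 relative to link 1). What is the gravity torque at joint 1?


Horizontal distance from joint 1 to link-1 COM:
  x_c1 = (L1/2)*cos(t1) = 2.85 * 0.2588 = 0.7376 m
Horizontal distance from joint 1 to link-2 COM:
  x_c2 = L1*cos(t1) + Lc2*cos(t1+t2)
       = 5.7*0.2588 + 0.9*0.3907 = 1.8269 m
tau1 = m1*g*x_c1 + m2*g*x_c2
     = 13*9.81*0.7376 + 10*9.81*1.8269
     = 94.0705 + 179.2215
     = 273.292 Nm


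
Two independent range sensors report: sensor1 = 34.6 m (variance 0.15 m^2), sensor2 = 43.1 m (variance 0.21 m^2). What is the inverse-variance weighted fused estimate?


w1 = (1/var1) / (1/var1 + 1/var2)
   = 6.6667 / (6.6667 + 4.7619) = 0.5833
w2 = 1 - w1 = 0.4167
fused = w1*s1 + w2*s2 = 20.1833 + 17.9583
= 38.1417 m


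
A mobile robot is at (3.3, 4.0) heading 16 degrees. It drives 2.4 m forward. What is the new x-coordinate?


x_new = x0 + d*cos(theta)
= 3.3 + 2.4*cos(16)
= 3.3 + 2.307
= 5.607


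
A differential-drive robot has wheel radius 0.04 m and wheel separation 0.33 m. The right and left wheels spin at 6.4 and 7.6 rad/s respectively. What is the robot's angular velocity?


vR = r*wR = 0.04*6.4 = 0.256 m/s
vL = r*wL = 0.04*7.6 = 0.304 m/s
v = (vR+vL)/2 = 0.28 m/s
omega = (vR-vL)/L = -0.1455 rad/s
angular velocity = -0.1455 rad/s


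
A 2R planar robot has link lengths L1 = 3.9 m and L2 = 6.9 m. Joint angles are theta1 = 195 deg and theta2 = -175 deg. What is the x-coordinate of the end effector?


Convert angles to radians: theta1 = 3.4034, theta2 = -3.0543
x = L1*cos(theta1) + L2*cos(theta1+theta2)
x = -3.7671 + 6.4839
x = 2.7168


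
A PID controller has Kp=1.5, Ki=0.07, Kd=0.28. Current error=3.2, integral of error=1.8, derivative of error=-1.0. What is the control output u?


u = Kp*e + Ki*int(e) + Kd*de/dt
= 1.5*3.2 + 0.07*1.8 + 0.28*(-1.0)
= 4.8 + 0.126 + -0.28
= 4.646


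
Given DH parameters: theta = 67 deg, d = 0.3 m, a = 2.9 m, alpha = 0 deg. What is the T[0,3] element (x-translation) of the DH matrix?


T[0,3] = a * cos(theta)
= 2.9 * cos(67 deg)
= 2.9 * 0.3907
= 1.1331


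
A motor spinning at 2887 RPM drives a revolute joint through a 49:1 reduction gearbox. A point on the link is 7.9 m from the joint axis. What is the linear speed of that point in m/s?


omega_motor = 2887 * 2*pi/60 = 302.3259 rad/s
omega_joint = omega_motor / 49 = 6.1699 rad/s
v = omega_joint * r = 6.1699 * 7.9
= 48.7423 m/s


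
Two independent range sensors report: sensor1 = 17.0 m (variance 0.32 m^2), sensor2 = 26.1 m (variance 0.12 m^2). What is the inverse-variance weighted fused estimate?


w1 = (1/var1) / (1/var1 + 1/var2)
   = 3.125 / (3.125 + 8.3333) = 0.2727
w2 = 1 - w1 = 0.7273
fused = w1*s1 + w2*s2 = 4.6364 + 18.9818
= 23.6182 m


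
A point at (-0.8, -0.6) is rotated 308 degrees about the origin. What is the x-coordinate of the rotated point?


x' = x*cos(theta) - y*sin(theta)
cos(308 deg) = 0.6157, sin(308 deg) = -0.788
x' = -0.8 * 0.6157 - -0.6 * -0.788
= -0.4925 - 0.4728
= -0.9653


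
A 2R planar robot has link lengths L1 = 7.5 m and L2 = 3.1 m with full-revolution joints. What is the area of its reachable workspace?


r_max = L1 + L2 = 10.6 m
r_min = |L1 - L2| = 4.4 m
Area = pi*(r_max^2 - r_min^2)
= pi*(112.36 - 19.36)
= pi * 93.0
= 292.1681 m^2


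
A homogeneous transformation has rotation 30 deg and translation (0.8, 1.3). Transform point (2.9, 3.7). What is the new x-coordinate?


x' = cos(theta)*px - sin(theta)*py + tx
= 0.866*2.9 - 0.5*3.7 + 0.8
= 1.4615


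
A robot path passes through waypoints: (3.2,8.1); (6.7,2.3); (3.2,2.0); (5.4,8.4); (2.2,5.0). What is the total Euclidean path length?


Segment lengths:
  seg1 = sqrt((3.5)^2 + (-5.8)^2) = 6.7742
  seg2 = sqrt((-3.5)^2 + (-0.3)^2) = 3.5128
  seg3 = sqrt((2.2)^2 + (6.4)^2) = 6.7676
  seg4 = sqrt((-3.2)^2 + (-3.4)^2) = 4.669
Total = 21.7237


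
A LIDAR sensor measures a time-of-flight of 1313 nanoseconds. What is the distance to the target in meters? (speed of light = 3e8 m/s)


tof = 1313 ns = 1.313e-06 s
dist = c * tof / 2
= 3e8 * 1.313e-06 / 2
= 196.95 m


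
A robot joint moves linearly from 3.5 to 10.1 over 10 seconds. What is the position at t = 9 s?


s = t/T = 9/10 = 0.9
p(t) = p0 + (pf-p0)*s
= 3.5 + (10.1 - 3.5) * 0.9
= 9.44


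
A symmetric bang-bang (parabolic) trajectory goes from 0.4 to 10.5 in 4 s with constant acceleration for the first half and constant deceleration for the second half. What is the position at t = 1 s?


Symmetric rest-to-rest: each phase covers (pf-p0)/2 in time T/2. 0.5*a*(T/2)^2 = (pf-p0)/2 => a = 4*(pf-p0)/T^2
a = 4*(10.5-0.4)/4^2 = 2.525
t = 1 is in the acceleration phase (t <= T/2).
p = p0 + 0.5*a*t^2 = 0.4 + 0.5*2.525*1^2
= 1.6625


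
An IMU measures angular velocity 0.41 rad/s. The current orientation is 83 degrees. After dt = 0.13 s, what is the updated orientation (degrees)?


delta_theta = w * dt = 0.41 * 0.13 = 0.0533 rad
= 3.0539 deg
theta_new = 83 + 3.0539 = 86.0539 deg


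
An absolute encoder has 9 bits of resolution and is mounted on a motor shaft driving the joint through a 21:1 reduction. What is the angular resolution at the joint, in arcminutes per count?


counts = 2^9 = 512
effective counts at joint = 512 * 21 = 10752
resolution = 360*60 / 10752
= 2.0089 arcmin/count


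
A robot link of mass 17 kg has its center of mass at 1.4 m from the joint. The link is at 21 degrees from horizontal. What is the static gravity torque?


tau = m*g*L*cos(angle)
= 17 * 9.81 * 1.4 * cos(21 deg)
= 17 * 9.81 * 1.4 * 0.9336
= 217.9705 Nm


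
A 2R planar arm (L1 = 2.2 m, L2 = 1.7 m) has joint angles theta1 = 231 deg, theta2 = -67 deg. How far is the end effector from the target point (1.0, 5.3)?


End effector via forward kinematics:
x = L1*cos(t1) + L2*cos(t1+t2) = -3.0186
y = L1*sin(t1) + L2*sin(t1+t2) = -1.2411
Distance to target:
d = sqrt((1.0 - -3.0186)^2 + (5.3 - -1.2411)^2)
= sqrt(16.1495 + 42.7865)
= 7.677 m


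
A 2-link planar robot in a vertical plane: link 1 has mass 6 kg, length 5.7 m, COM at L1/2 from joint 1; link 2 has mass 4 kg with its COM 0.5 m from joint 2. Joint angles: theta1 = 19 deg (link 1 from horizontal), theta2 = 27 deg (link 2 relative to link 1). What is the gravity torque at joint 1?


Horizontal distance from joint 1 to link-1 COM:
  x_c1 = (L1/2)*cos(t1) = 2.85 * 0.9455 = 2.6947 m
Horizontal distance from joint 1 to link-2 COM:
  x_c2 = L1*cos(t1) + Lc2*cos(t1+t2)
       = 5.7*0.9455 + 0.5*0.6947 = 5.7368 m
tau1 = m1*g*x_c1 + m2*g*x_c2
     = 6*9.81*2.6947 + 4*9.81*5.7368
     = 158.6117 + 225.1114
     = 383.7231 Nm


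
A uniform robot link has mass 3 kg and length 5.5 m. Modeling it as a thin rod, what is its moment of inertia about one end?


I = (1/3) * m * L^2
= (1/3) * 3 * 5.5^2
= 0.333333 * 3 * 30.25
= 30.25 kg*m^2


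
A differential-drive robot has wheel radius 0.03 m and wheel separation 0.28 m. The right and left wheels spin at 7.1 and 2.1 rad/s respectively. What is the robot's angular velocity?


vR = r*wR = 0.03*7.1 = 0.213 m/s
vL = r*wL = 0.03*2.1 = 0.063 m/s
v = (vR+vL)/2 = 0.138 m/s
omega = (vR-vL)/L = 0.5357 rad/s
angular velocity = 0.5357 rad/s


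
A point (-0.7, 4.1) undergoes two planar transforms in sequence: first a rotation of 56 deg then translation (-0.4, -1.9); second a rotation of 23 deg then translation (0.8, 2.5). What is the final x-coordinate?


After transform 1:
x1 = cos(56)*-0.7 - sin(56)*4.1 + -0.4 = -4.1905
y1 = sin(56)*-0.7 + cos(56)*4.1 + -1.9 = -0.1876
After transform 2:
x2 = cos(23)*-4.1905 - sin(23)*-0.1876 + 0.8
= -2.9841


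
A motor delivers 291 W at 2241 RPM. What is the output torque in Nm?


omega = 2241 * 2*pi/60 = 234.677 rad/s
tau = P / omega = 291 / 234.677
= 1.24 Nm


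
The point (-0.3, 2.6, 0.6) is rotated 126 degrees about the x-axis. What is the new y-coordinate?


Rotation about x-axis: y' = y*cos(theta) - z*sin(theta)
= 2.6 * -0.5878 - 0.6 * 0.809
= -2.0137


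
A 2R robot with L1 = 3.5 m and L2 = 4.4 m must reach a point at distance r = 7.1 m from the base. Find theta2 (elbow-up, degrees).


cos(theta2) = (r^2 - L1^2 - L2^2) / (2*L1*L2)
cos(theta2) = (50.41 - 12.25 - 19.36) / 30.8
cos(theta2) = 0.61039
theta2 = 52.3823 degrees


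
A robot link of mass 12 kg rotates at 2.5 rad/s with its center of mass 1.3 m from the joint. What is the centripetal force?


F = m * omega^2 * r
= 12 * 2.5^2 * 1.3
= 12 * 6.25 * 1.3
= 97.5 N


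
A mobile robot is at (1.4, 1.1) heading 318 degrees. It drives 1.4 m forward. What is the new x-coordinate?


x_new = x0 + d*cos(theta)
= 1.4 + 1.4*cos(318)
= 1.4 + 1.0404
= 2.4404


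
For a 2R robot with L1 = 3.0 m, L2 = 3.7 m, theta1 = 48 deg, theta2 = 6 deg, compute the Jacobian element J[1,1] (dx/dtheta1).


J[1,1] = -L1*sin(t1) - L2*sin(t1+t2)
= -3.0*sin(48) - 3.7*sin(54)
= -5.2228


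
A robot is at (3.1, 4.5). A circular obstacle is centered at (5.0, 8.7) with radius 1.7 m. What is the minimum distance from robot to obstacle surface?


center_dist = sqrt((3.1-5.0)^2 + (4.5-8.7)^2)
= sqrt(3.61 + 17.64)
= 4.6098
min_dist = center_dist - radius = 4.6098 - 1.7 = 2.9098 m


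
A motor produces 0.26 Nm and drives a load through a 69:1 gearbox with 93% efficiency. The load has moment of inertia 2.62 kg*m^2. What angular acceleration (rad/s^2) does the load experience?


tau_out = tau_motor * N * eta
= 0.26 * 69 * 0.93 = 16.6842 Nm
alpha = tau_out / I = 16.6842 / 2.62
= 6.368 rad/s^2


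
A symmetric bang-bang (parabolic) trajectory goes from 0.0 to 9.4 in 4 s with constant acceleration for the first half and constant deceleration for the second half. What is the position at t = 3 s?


Symmetric rest-to-rest: each phase covers (pf-p0)/2 in time T/2. 0.5*a*(T/2)^2 = (pf-p0)/2 => a = 4*(pf-p0)/T^2
a = 4*(9.4-0.0)/4^2 = 2.35
t = 3 is in the deceleration phase (t > T/2).
p = pf - 0.5*a*(T-t)^2 = 9.4 - 0.5*2.35*1^2
= 8.225


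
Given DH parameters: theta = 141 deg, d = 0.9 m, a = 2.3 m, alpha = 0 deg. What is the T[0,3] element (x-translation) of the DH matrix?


T[0,3] = a * cos(theta)
= 2.3 * cos(141 deg)
= 2.3 * -0.7771
= -1.7874


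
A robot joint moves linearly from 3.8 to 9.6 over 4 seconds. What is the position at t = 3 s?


s = t/T = 3/4 = 0.75
p(t) = p0 + (pf-p0)*s
= 3.8 + (9.6 - 3.8) * 0.75
= 8.15


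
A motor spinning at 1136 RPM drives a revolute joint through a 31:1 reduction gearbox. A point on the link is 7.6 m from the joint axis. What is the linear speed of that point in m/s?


omega_motor = 1136 * 2*pi/60 = 118.9616 rad/s
omega_joint = omega_motor / 31 = 3.8375 rad/s
v = omega_joint * r = 3.8375 * 7.6
= 29.1648 m/s


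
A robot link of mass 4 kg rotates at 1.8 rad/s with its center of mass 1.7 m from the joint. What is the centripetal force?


F = m * omega^2 * r
= 4 * 1.8^2 * 1.7
= 4 * 3.24 * 1.7
= 22.032 N


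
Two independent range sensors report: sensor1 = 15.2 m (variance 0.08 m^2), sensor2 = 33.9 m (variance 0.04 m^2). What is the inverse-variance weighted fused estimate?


w1 = (1/var1) / (1/var1 + 1/var2)
   = 12.5 / (12.5 + 25.0) = 0.3333
w2 = 1 - w1 = 0.6667
fused = w1*s1 + w2*s2 = 5.0667 + 22.6
= 27.6667 m


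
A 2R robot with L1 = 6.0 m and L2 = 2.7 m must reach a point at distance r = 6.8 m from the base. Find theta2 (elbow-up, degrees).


cos(theta2) = (r^2 - L1^2 - L2^2) / (2*L1*L2)
cos(theta2) = (46.24 - 36.0 - 7.29) / 32.4
cos(theta2) = 0.091049
theta2 = 84.776 degrees


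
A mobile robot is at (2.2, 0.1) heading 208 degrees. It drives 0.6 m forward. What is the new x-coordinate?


x_new = x0 + d*cos(theta)
= 2.2 + 0.6*cos(208)
= 2.2 + -0.5298
= 1.6702


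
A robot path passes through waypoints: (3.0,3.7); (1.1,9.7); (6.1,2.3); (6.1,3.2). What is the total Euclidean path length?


Segment lengths:
  seg1 = sqrt((-1.9)^2 + (6.0)^2) = 6.2936
  seg2 = sqrt((5.0)^2 + (-7.4)^2) = 8.9308
  seg3 = sqrt((0.0)^2 + (0.9)^2) = 0.9
Total = 16.1245


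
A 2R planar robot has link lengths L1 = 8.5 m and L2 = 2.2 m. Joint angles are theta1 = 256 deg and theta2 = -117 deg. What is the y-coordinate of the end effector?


Convert angles to radians: theta1 = 4.468, theta2 = -2.042
y = L1*sin(theta1) + L2*sin(theta1+theta2)
y = -8.2475 + 1.4433
y = -6.8042


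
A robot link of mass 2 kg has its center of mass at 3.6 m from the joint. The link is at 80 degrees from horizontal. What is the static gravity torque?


tau = m*g*L*cos(angle)
= 2 * 9.81 * 3.6 * cos(80 deg)
= 2 * 9.81 * 3.6 * 0.1736
= 12.2651 Nm


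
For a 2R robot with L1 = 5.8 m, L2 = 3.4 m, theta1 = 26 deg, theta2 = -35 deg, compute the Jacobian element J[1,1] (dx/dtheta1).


J[1,1] = -L1*sin(t1) - L2*sin(t1+t2)
= -5.8*sin(26) - 3.4*sin(-9)
= -2.0107


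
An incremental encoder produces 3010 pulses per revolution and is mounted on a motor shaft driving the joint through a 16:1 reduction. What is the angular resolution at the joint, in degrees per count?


counts per rev = 3010
effective counts at joint = 3010 * 16 = 48160
resolution = 360 / 48160
= 0.0075 deg/count


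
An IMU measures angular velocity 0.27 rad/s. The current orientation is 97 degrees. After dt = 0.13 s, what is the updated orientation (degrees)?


delta_theta = w * dt = 0.27 * 0.13 = 0.0351 rad
= 2.0111 deg
theta_new = 97 + 2.0111 = 99.0111 deg


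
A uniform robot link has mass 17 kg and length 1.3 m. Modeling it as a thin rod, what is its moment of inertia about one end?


I = (1/3) * m * L^2
= (1/3) * 17 * 1.3^2
= 0.333333 * 17 * 1.69
= 9.5767 kg*m^2


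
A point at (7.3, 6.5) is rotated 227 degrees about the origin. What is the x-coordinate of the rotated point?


x' = x*cos(theta) - y*sin(theta)
cos(227 deg) = -0.682, sin(227 deg) = -0.7314
x' = 7.3 * -0.682 - 6.5 * -0.7314
= -4.9786 - -4.7538
= -0.2248


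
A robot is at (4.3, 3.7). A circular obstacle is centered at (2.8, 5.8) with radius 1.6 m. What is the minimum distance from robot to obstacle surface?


center_dist = sqrt((4.3-2.8)^2 + (3.7-5.8)^2)
= sqrt(2.25 + 4.41)
= 2.5807
min_dist = center_dist - radius = 2.5807 - 1.6 = 0.9807 m


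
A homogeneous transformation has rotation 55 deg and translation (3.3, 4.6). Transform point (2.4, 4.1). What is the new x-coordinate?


x' = cos(theta)*px - sin(theta)*py + tx
= 0.5736*2.4 - 0.8192*4.1 + 3.3
= 1.3181


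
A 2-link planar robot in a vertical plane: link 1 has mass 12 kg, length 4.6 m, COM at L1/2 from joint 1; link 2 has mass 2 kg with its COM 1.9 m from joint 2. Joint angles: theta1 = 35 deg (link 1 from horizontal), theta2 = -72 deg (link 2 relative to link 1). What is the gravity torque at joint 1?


Horizontal distance from joint 1 to link-1 COM:
  x_c1 = (L1/2)*cos(t1) = 2.3 * 0.8192 = 1.884 m
Horizontal distance from joint 1 to link-2 COM:
  x_c2 = L1*cos(t1) + Lc2*cos(t1+t2)
       = 4.6*0.8192 + 1.9*0.7986 = 5.2855 m
tau1 = m1*g*x_c1 + m2*g*x_c2
     = 12*9.81*1.884 + 2*9.81*5.2855
     = 221.7903 + 103.7016
     = 325.492 Nm


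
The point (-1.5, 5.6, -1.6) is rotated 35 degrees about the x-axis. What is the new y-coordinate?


Rotation about x-axis: y' = y*cos(theta) - z*sin(theta)
= 5.6 * 0.8192 - -1.6 * 0.5736
= 5.505


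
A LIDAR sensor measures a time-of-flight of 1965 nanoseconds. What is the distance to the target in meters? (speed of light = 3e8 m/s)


tof = 1965 ns = 1.965e-06 s
dist = c * tof / 2
= 3e8 * 1.965e-06 / 2
= 294.75 m


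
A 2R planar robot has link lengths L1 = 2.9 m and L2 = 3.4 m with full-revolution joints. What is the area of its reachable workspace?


r_max = L1 + L2 = 6.3 m
r_min = |L1 - L2| = 0.5 m
Area = pi*(r_max^2 - r_min^2)
= pi*(39.69 - 0.25)
= pi * 39.44
= 123.9044 m^2


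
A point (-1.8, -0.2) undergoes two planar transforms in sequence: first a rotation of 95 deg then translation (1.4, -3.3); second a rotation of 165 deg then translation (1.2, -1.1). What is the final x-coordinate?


After transform 1:
x1 = cos(95)*-1.8 - sin(95)*-0.2 + 1.4 = 1.7561
y1 = sin(95)*-1.8 + cos(95)*-0.2 + -3.3 = -5.0757
After transform 2:
x2 = cos(165)*1.7561 - sin(165)*-5.0757 + 1.2
= 0.8174


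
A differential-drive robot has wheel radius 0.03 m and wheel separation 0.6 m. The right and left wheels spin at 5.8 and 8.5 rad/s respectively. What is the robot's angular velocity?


vR = r*wR = 0.03*5.8 = 0.174 m/s
vL = r*wL = 0.03*8.5 = 0.255 m/s
v = (vR+vL)/2 = 0.2145 m/s
omega = (vR-vL)/L = -0.135 rad/s
angular velocity = -0.135 rad/s


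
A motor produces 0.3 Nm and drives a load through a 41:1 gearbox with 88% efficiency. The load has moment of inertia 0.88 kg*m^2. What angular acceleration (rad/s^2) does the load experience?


tau_out = tau_motor * N * eta
= 0.3 * 41 * 0.88 = 10.824 Nm
alpha = tau_out / I = 10.824 / 0.88
= 12.3 rad/s^2


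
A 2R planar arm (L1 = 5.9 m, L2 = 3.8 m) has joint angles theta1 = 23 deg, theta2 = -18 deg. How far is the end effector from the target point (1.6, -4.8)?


End effector via forward kinematics:
x = L1*cos(t1) + L2*cos(t1+t2) = 9.2165
y = L1*sin(t1) + L2*sin(t1+t2) = 2.6365
Distance to target:
d = sqrt((1.6 - 9.2165)^2 + (-4.8 - 2.6365)^2)
= sqrt(58.0114 + 55.3016)
= 10.6449 m


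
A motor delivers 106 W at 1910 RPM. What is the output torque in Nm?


omega = 1910 * 2*pi/60 = 200.0147 rad/s
tau = P / omega = 106 / 200.0147
= 0.53 Nm


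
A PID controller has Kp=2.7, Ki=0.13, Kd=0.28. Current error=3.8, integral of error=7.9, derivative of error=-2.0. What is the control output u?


u = Kp*e + Ki*int(e) + Kd*de/dt
= 2.7*3.8 + 0.13*7.9 + 0.28*(-2.0)
= 10.26 + 1.027 + -0.56
= 10.727


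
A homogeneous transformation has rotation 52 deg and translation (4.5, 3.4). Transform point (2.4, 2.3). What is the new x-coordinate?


x' = cos(theta)*px - sin(theta)*py + tx
= 0.6157*2.4 - 0.788*2.3 + 4.5
= 4.1652


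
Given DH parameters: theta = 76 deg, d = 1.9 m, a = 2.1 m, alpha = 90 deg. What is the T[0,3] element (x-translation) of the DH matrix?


T[0,3] = a * cos(theta)
= 2.1 * cos(76 deg)
= 2.1 * 0.2419
= 0.508


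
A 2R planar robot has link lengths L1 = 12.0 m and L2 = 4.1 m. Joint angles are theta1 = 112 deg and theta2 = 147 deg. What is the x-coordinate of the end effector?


Convert angles to radians: theta1 = 1.9548, theta2 = 2.5656
x = L1*cos(theta1) + L2*cos(theta1+theta2)
x = -4.4953 + -0.7823
x = -5.2776


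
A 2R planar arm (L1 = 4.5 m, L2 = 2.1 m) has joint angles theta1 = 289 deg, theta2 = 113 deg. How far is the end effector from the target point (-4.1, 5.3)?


End effector via forward kinematics:
x = L1*cos(t1) + L2*cos(t1+t2) = 3.0257
y = L1*sin(t1) + L2*sin(t1+t2) = -2.8497
Distance to target:
d = sqrt((-4.1 - 3.0257)^2 + (5.3 - -2.8497)^2)
= sqrt(50.775 + 66.4169)
= 10.8255 m


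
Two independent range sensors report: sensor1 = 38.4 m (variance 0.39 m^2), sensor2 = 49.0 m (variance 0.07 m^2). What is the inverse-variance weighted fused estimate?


w1 = (1/var1) / (1/var1 + 1/var2)
   = 2.5641 / (2.5641 + 14.2857) = 0.1522
w2 = 1 - w1 = 0.8478
fused = w1*s1 + w2*s2 = 5.8435 + 41.5435
= 47.387 m


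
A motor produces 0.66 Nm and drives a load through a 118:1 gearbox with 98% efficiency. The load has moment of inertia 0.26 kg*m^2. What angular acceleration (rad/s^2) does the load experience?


tau_out = tau_motor * N * eta
= 0.66 * 118 * 0.98 = 76.3224 Nm
alpha = tau_out / I = 76.3224 / 0.26
= 293.5477 rad/s^2


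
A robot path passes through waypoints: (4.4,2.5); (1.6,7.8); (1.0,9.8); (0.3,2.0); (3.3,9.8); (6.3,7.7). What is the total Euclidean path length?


Segment lengths:
  seg1 = sqrt((-2.8)^2 + (5.3)^2) = 5.9942
  seg2 = sqrt((-0.6)^2 + (2.0)^2) = 2.0881
  seg3 = sqrt((-0.7)^2 + (-7.8)^2) = 7.8313
  seg4 = sqrt((3.0)^2 + (7.8)^2) = 8.357
  seg5 = sqrt((3.0)^2 + (-2.1)^2) = 3.662
Total = 27.9326


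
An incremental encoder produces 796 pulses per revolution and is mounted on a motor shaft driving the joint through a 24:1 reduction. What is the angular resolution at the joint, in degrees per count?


counts per rev = 796
effective counts at joint = 796 * 24 = 19104
resolution = 360 / 19104
= 0.0188 deg/count


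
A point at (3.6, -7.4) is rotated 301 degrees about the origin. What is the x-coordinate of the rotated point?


x' = x*cos(theta) - y*sin(theta)
cos(301 deg) = 0.515, sin(301 deg) = -0.8572
x' = 3.6 * 0.515 - -7.4 * -0.8572
= 1.8541 - 6.343
= -4.4889


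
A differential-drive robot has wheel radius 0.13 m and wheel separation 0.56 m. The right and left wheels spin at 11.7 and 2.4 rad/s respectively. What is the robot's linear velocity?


vR = r*wR = 0.13*11.7 = 1.521 m/s
vL = r*wL = 0.13*2.4 = 0.312 m/s
v = (vR+vL)/2 = 0.9165 m/s
omega = (vR-vL)/L = 2.1589 rad/s
linear velocity = 0.9165 m/s


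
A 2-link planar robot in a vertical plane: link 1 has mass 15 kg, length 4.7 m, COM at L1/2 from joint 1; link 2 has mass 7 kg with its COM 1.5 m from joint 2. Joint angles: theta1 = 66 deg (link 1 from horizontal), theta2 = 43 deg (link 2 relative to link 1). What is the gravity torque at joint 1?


Horizontal distance from joint 1 to link-1 COM:
  x_c1 = (L1/2)*cos(t1) = 2.35 * 0.4067 = 0.9558 m
Horizontal distance from joint 1 to link-2 COM:
  x_c2 = L1*cos(t1) + Lc2*cos(t1+t2)
       = 4.7*0.4067 + 1.5*-0.3256 = 1.4233 m
tau1 = m1*g*x_c1 + m2*g*x_c2
     = 15*9.81*0.9558 + 7*9.81*1.4233
     = 140.6505 + 97.7387
     = 238.3892 Nm


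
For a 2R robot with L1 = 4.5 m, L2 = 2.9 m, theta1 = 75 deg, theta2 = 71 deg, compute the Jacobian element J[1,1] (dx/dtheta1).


J[1,1] = -L1*sin(t1) - L2*sin(t1+t2)
= -4.5*sin(75) - 2.9*sin(146)
= -5.9683


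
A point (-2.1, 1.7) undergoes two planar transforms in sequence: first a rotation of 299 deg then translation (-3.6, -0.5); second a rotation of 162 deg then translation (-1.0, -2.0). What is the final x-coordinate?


After transform 1:
x1 = cos(299)*-2.1 - sin(299)*1.7 + -3.6 = -3.1312
y1 = sin(299)*-2.1 + cos(299)*1.7 + -0.5 = 2.1609
After transform 2:
x2 = cos(162)*-3.1312 - sin(162)*2.1609 + -1.0
= 1.3102


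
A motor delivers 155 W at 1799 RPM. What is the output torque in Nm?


omega = 1799 * 2*pi/60 = 188.3908 rad/s
tau = P / omega = 155 / 188.3908
= 0.8228 Nm


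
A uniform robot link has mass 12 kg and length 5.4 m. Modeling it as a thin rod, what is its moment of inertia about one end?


I = (1/3) * m * L^2
= (1/3) * 12 * 5.4^2
= 0.333333 * 12 * 29.16
= 116.64 kg*m^2


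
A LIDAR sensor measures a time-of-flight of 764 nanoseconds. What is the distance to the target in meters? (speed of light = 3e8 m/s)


tof = 764 ns = 7.64e-07 s
dist = c * tof / 2
= 3e8 * 7.64e-07 / 2
= 114.6 m


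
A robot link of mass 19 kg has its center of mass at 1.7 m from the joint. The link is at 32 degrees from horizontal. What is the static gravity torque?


tau = m*g*L*cos(angle)
= 19 * 9.81 * 1.7 * cos(32 deg)
= 19 * 9.81 * 1.7 * 0.848
= 268.7151 Nm


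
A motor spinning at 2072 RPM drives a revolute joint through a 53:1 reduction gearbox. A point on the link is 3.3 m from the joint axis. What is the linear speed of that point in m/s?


omega_motor = 2072 * 2*pi/60 = 216.9793 rad/s
omega_joint = omega_motor / 53 = 4.0939 rad/s
v = omega_joint * r = 4.0939 * 3.3
= 13.51 m/s


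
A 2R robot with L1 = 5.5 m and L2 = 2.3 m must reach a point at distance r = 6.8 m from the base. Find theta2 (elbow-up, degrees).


cos(theta2) = (r^2 - L1^2 - L2^2) / (2*L1*L2)
cos(theta2) = (46.24 - 30.25 - 5.29) / 25.3
cos(theta2) = 0.422925
theta2 = 64.9806 degrees


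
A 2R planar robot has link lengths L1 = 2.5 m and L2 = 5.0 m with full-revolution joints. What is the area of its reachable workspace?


r_max = L1 + L2 = 7.5 m
r_min = |L1 - L2| = 2.5 m
Area = pi*(r_max^2 - r_min^2)
= pi*(56.25 - 6.25)
= pi * 50.0
= 157.0796 m^2


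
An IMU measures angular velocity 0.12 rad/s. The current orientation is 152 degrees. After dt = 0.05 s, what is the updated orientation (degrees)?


delta_theta = w * dt = 0.12 * 0.05 = 0.006 rad
= 0.3438 deg
theta_new = 152 + 0.3438 = 152.3438 deg


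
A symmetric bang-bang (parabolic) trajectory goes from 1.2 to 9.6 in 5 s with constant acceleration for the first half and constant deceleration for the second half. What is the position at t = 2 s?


Symmetric rest-to-rest: each phase covers (pf-p0)/2 in time T/2. 0.5*a*(T/2)^2 = (pf-p0)/2 => a = 4*(pf-p0)/T^2
a = 4*(9.6-1.2)/5^2 = 1.344
t = 2 is in the acceleration phase (t <= T/2).
p = p0 + 0.5*a*t^2 = 1.2 + 0.5*1.344*2^2
= 3.888


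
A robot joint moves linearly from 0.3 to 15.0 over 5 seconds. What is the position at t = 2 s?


s = t/T = 2/5 = 0.4
p(t) = p0 + (pf-p0)*s
= 0.3 + (15.0 - 0.3) * 0.4
= 6.18


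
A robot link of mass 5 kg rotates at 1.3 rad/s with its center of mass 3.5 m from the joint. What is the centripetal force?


F = m * omega^2 * r
= 5 * 1.3^2 * 3.5
= 5 * 1.69 * 3.5
= 29.575 N


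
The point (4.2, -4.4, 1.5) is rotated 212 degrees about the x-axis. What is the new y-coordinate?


Rotation about x-axis: y' = y*cos(theta) - z*sin(theta)
= -4.4 * -0.848 - 1.5 * -0.5299
= 4.5263


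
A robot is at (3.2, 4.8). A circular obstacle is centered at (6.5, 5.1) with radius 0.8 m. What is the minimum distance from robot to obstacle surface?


center_dist = sqrt((3.2-6.5)^2 + (4.8-5.1)^2)
= sqrt(10.89 + 0.09)
= 3.3136
min_dist = center_dist - radius = 3.3136 - 0.8 = 2.5136 m


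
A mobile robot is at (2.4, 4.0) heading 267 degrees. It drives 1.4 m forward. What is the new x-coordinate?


x_new = x0 + d*cos(theta)
= 2.4 + 1.4*cos(267)
= 2.4 + -0.0733
= 2.3267


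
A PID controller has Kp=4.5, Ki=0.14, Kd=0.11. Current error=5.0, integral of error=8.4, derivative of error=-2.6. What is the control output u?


u = Kp*e + Ki*int(e) + Kd*de/dt
= 4.5*5.0 + 0.14*8.4 + 0.11*(-2.6)
= 22.5 + 1.176 + -0.286
= 23.39


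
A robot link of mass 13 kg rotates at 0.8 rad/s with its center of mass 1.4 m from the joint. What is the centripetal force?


F = m * omega^2 * r
= 13 * 0.8^2 * 1.4
= 13 * 0.64 * 1.4
= 11.648 N


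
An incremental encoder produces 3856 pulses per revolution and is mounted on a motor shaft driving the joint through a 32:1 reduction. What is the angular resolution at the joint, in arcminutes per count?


counts per rev = 3856
effective counts at joint = 3856 * 32 = 123392
resolution = 360*60 / 123392
= 0.1751 arcmin/count


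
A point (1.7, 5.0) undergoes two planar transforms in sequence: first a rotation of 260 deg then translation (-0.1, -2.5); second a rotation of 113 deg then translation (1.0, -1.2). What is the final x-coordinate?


After transform 1:
x1 = cos(260)*1.7 - sin(260)*5.0 + -0.1 = 4.5288
y1 = sin(260)*1.7 + cos(260)*5.0 + -2.5 = -5.0424
After transform 2:
x2 = cos(113)*4.5288 - sin(113)*-5.0424 + 1.0
= 3.872


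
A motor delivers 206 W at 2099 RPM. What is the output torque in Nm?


omega = 2099 * 2*pi/60 = 219.8068 rad/s
tau = P / omega = 206 / 219.8068
= 0.9372 Nm


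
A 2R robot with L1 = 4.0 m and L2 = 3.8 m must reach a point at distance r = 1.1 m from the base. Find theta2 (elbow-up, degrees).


cos(theta2) = (r^2 - L1^2 - L2^2) / (2*L1*L2)
cos(theta2) = (1.21 - 16.0 - 14.44) / 30.4
cos(theta2) = -0.961513
theta2 = 164.0524 degrees


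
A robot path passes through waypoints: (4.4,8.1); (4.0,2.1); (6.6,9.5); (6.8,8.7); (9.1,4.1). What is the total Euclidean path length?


Segment lengths:
  seg1 = sqrt((-0.4)^2 + (-6.0)^2) = 6.0133
  seg2 = sqrt((2.6)^2 + (7.4)^2) = 7.8435
  seg3 = sqrt((0.2)^2 + (-0.8)^2) = 0.8246
  seg4 = sqrt((2.3)^2 + (-4.6)^2) = 5.143
Total = 19.8244


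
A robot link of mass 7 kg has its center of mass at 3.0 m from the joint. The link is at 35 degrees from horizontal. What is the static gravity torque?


tau = m*g*L*cos(angle)
= 7 * 9.81 * 3.0 * cos(35 deg)
= 7 * 9.81 * 3.0 * 0.8192
= 168.7535 Nm


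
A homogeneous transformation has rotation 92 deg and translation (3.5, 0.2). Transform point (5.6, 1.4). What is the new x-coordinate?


x' = cos(theta)*px - sin(theta)*py + tx
= -0.0349*5.6 - 0.9994*1.4 + 3.5
= 1.9054


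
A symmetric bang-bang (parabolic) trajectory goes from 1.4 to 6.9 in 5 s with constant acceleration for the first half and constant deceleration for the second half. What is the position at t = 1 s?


Symmetric rest-to-rest: each phase covers (pf-p0)/2 in time T/2. 0.5*a*(T/2)^2 = (pf-p0)/2 => a = 4*(pf-p0)/T^2
a = 4*(6.9-1.4)/5^2 = 0.88
t = 1 is in the acceleration phase (t <= T/2).
p = p0 + 0.5*a*t^2 = 1.4 + 0.5*0.88*1^2
= 1.84


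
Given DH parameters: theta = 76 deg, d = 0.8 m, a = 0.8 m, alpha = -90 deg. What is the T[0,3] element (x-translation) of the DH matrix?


T[0,3] = a * cos(theta)
= 0.8 * cos(76 deg)
= 0.8 * 0.2419
= 0.1935


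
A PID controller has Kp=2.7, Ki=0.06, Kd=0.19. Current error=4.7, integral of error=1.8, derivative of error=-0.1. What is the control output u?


u = Kp*e + Ki*int(e) + Kd*de/dt
= 2.7*4.7 + 0.06*1.8 + 0.19*(-0.1)
= 12.69 + 0.108 + -0.019
= 12.779


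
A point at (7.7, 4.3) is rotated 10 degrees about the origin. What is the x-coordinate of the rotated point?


x' = x*cos(theta) - y*sin(theta)
cos(10 deg) = 0.9848, sin(10 deg) = 0.1736
x' = 7.7 * 0.9848 - 4.3 * 0.1736
= 7.583 - 0.7467
= 6.8363


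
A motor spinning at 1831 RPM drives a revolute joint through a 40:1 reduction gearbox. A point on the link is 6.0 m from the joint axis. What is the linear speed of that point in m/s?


omega_motor = 1831 * 2*pi/60 = 191.7419 rad/s
omega_joint = omega_motor / 40 = 4.7935 rad/s
v = omega_joint * r = 4.7935 * 6.0
= 28.7613 m/s


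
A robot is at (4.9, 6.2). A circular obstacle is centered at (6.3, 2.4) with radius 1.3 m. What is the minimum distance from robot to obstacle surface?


center_dist = sqrt((4.9-6.3)^2 + (6.2-2.4)^2)
= sqrt(1.96 + 14.44)
= 4.0497
min_dist = center_dist - radius = 4.0497 - 1.3 = 2.7497 m


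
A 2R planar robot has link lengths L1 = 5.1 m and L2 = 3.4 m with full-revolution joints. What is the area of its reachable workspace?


r_max = L1 + L2 = 8.5 m
r_min = |L1 - L2| = 1.7 m
Area = pi*(r_max^2 - r_min^2)
= pi*(72.25 - 2.89)
= pi * 69.36
= 217.9009 m^2


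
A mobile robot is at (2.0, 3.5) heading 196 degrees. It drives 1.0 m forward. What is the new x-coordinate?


x_new = x0 + d*cos(theta)
= 2.0 + 1.0*cos(196)
= 2.0 + -0.9613
= 1.0387
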